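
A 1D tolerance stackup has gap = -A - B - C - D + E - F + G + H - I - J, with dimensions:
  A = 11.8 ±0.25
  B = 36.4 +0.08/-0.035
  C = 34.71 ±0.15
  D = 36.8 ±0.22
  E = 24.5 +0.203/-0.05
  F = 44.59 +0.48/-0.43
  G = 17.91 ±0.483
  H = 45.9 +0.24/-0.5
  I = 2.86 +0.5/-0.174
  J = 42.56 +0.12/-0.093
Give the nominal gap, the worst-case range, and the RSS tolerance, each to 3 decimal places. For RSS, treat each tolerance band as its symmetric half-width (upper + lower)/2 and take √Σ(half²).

nominal=-121.410 wc=[-124.243,-119.132] rss=0.925

Stack each dimension's contribution:
  -A: nom -11.800 → Σnom=-11.800; wc +0.250/-0.250 → slack +0.250/-0.250; half-tol=0.250, Σhalf²=0.062500
  -B: nom -36.400 → Σnom=-48.200; wc +0.035/-0.080 → slack +0.285/-0.330; half-tol=0.058, Σhalf²=0.065806
  -C: nom -34.710 → Σnom=-82.910; wc +0.150/-0.150 → slack +0.435/-0.480; half-tol=0.150, Σhalf²=0.088306
  -D: nom -36.800 → Σnom=-119.710; wc +0.220/-0.220 → slack +0.655/-0.700; half-tol=0.220, Σhalf²=0.136706
  +E: nom +24.500 → Σnom=-95.210; wc +0.203/-0.050 → slack +0.858/-0.750; half-tol=0.127, Σhalf²=0.152708
  -F: nom -44.590 → Σnom=-139.800; wc +0.430/-0.480 → slack +1.288/-1.230; half-tol=0.455, Σhalf²=0.359733
  +G: nom +17.910 → Σnom=-121.890; wc +0.483/-0.483 → slack +1.771/-1.713; half-tol=0.483, Σhalf²=0.593022
  +H: nom +45.900 → Σnom=-75.990; wc +0.240/-0.500 → slack +2.011/-2.213; half-tol=0.370, Σhalf²=0.729922
  -I: nom -2.860 → Σnom=-78.850; wc +0.174/-0.500 → slack +2.185/-2.713; half-tol=0.337, Σhalf²=0.843491
  -J: nom -42.560 → Σnom=-121.410; wc +0.093/-0.120 → slack +2.278/-2.833; half-tol=0.106, Σhalf²=0.854834
Nominal = -121.410. Worst-case = [-121.410 - 2.833, -121.410 + 2.278] = [-124.243, -119.132]. RSS = √0.854834 = 0.925.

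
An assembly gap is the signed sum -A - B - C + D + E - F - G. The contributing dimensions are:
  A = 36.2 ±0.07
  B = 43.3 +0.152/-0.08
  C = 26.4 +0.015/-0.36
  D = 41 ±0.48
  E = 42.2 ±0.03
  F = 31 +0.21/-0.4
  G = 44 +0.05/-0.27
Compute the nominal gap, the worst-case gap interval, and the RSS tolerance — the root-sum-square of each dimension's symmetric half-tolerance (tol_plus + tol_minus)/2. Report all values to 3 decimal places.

Stack each dimension's contribution:
  -A: nom -36.200 → Σnom=-36.200; wc +0.070/-0.070 → slack +0.070/-0.070; half-tol=0.070, Σhalf²=0.004900
  -B: nom -43.300 → Σnom=-79.500; wc +0.080/-0.152 → slack +0.150/-0.222; half-tol=0.116, Σhalf²=0.018356
  -C: nom -26.400 → Σnom=-105.900; wc +0.360/-0.015 → slack +0.510/-0.237; half-tol=0.188, Σhalf²=0.053512
  +D: nom +41.000 → Σnom=-64.900; wc +0.480/-0.480 → slack +0.990/-0.717; half-tol=0.480, Σhalf²=0.283912
  +E: nom +42.200 → Σnom=-22.700; wc +0.030/-0.030 → slack +1.020/-0.747; half-tol=0.030, Σhalf²=0.284812
  -F: nom -31.000 → Σnom=-53.700; wc +0.400/-0.210 → slack +1.420/-0.957; half-tol=0.305, Σhalf²=0.377837
  -G: nom -44.000 → Σnom=-97.700; wc +0.270/-0.050 → slack +1.690/-1.007; half-tol=0.160, Σhalf²=0.403437
Nominal = -97.700. Worst-case = [-97.700 - 1.007, -97.700 + 1.690] = [-98.707, -96.010]. RSS = √0.403437 = 0.635.

nominal=-97.700 wc=[-98.707,-96.010] rss=0.635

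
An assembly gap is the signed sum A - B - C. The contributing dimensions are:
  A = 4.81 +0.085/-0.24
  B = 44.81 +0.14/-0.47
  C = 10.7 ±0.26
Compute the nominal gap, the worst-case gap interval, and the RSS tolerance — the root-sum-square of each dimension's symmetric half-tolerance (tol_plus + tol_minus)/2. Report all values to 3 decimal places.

nominal=-50.700 wc=[-51.340,-49.885] rss=0.432

Stack each dimension's contribution:
  +A: nom +4.810 → Σnom=4.810; wc +0.085/-0.240 → slack +0.085/-0.240; half-tol=0.163, Σhalf²=0.026406
  -B: nom -44.810 → Σnom=-40.000; wc +0.470/-0.140 → slack +0.555/-0.380; half-tol=0.305, Σhalf²=0.119431
  -C: nom -10.700 → Σnom=-50.700; wc +0.260/-0.260 → slack +0.815/-0.640; half-tol=0.260, Σhalf²=0.187031
Nominal = -50.700. Worst-case = [-50.700 - 0.640, -50.700 + 0.815] = [-51.340, -49.885]. RSS = √0.187031 = 0.432.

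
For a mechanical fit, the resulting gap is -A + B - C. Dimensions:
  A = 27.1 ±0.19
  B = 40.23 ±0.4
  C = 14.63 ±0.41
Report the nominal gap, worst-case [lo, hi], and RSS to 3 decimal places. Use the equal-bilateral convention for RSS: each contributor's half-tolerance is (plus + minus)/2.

Stack each dimension's contribution:
  -A: nom -27.100 → Σnom=-27.100; wc +0.190/-0.190 → slack +0.190/-0.190; half-tol=0.190, Σhalf²=0.036100
  +B: nom +40.230 → Σnom=13.130; wc +0.400/-0.400 → slack +0.590/-0.590; half-tol=0.400, Σhalf²=0.196100
  -C: nom -14.630 → Σnom=-1.500; wc +0.410/-0.410 → slack +1.000/-1.000; half-tol=0.410, Σhalf²=0.364200
Nominal = -1.500. Worst-case = [-1.500 - 1.000, -1.500 + 1.000] = [-2.500, -0.500]. RSS = √0.364200 = 0.603.

nominal=-1.500 wc=[-2.500,-0.500] rss=0.603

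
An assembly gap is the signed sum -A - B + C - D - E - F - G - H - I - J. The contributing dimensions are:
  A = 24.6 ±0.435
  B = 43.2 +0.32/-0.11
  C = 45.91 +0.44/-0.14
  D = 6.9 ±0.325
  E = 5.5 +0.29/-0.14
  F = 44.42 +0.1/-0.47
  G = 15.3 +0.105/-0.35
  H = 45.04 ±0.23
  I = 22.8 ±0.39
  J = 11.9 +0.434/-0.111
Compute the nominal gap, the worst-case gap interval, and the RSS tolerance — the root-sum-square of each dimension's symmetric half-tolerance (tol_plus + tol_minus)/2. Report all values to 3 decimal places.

nominal=-173.750 wc=[-176.519,-170.749] rss=0.940

Stack each dimension's contribution:
  -A: nom -24.600 → Σnom=-24.600; wc +0.435/-0.435 → slack +0.435/-0.435; half-tol=0.435, Σhalf²=0.189225
  -B: nom -43.200 → Σnom=-67.800; wc +0.110/-0.320 → slack +0.545/-0.755; half-tol=0.215, Σhalf²=0.235450
  +C: nom +45.910 → Σnom=-21.890; wc +0.440/-0.140 → slack +0.985/-0.895; half-tol=0.290, Σhalf²=0.319550
  -D: nom -6.900 → Σnom=-28.790; wc +0.325/-0.325 → slack +1.310/-1.220; half-tol=0.325, Σhalf²=0.425175
  -E: nom -5.500 → Σnom=-34.290; wc +0.140/-0.290 → slack +1.450/-1.510; half-tol=0.215, Σhalf²=0.471400
  -F: nom -44.420 → Σnom=-78.710; wc +0.470/-0.100 → slack +1.920/-1.610; half-tol=0.285, Σhalf²=0.552625
  -G: nom -15.300 → Σnom=-94.010; wc +0.350/-0.105 → slack +2.270/-1.715; half-tol=0.227, Σhalf²=0.604381
  -H: nom -45.040 → Σnom=-139.050; wc +0.230/-0.230 → slack +2.500/-1.945; half-tol=0.230, Σhalf²=0.657281
  -I: nom -22.800 → Σnom=-161.850; wc +0.390/-0.390 → slack +2.890/-2.335; half-tol=0.390, Σhalf²=0.809381
  -J: nom -11.900 → Σnom=-173.750; wc +0.111/-0.434 → slack +3.001/-2.769; half-tol=0.273, Σhalf²=0.883638
Nominal = -173.750. Worst-case = [-173.750 - 2.769, -173.750 + 3.001] = [-176.519, -170.749]. RSS = √0.883638 = 0.940.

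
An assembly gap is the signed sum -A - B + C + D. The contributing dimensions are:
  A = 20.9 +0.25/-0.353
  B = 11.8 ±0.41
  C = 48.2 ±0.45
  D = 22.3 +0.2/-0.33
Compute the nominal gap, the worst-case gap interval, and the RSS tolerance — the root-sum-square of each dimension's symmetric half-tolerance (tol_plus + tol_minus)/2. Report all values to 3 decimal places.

Stack each dimension's contribution:
  -A: nom -20.900 → Σnom=-20.900; wc +0.353/-0.250 → slack +0.353/-0.250; half-tol=0.301, Σhalf²=0.090902
  -B: nom -11.800 → Σnom=-32.700; wc +0.410/-0.410 → slack +0.763/-0.660; half-tol=0.410, Σhalf²=0.259002
  +C: nom +48.200 → Σnom=15.500; wc +0.450/-0.450 → slack +1.213/-1.110; half-tol=0.450, Σhalf²=0.461502
  +D: nom +22.300 → Σnom=37.800; wc +0.200/-0.330 → slack +1.413/-1.440; half-tol=0.265, Σhalf²=0.531727
Nominal = 37.800. Worst-case = [37.800 - 1.440, 37.800 + 1.413] = [36.360, 39.213]. RSS = √0.531727 = 0.729.

nominal=37.800 wc=[36.360,39.213] rss=0.729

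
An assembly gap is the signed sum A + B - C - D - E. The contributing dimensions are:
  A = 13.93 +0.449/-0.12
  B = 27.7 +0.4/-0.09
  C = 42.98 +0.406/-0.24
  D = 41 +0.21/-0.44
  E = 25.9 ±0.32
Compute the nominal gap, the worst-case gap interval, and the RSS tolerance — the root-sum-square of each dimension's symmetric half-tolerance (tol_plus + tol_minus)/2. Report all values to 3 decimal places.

Stack each dimension's contribution:
  +A: nom +13.930 → Σnom=13.930; wc +0.449/-0.120 → slack +0.449/-0.120; half-tol=0.284, Σhalf²=0.080940
  +B: nom +27.700 → Σnom=41.630; wc +0.400/-0.090 → slack +0.849/-0.210; half-tol=0.245, Σhalf²=0.140965
  -C: nom -42.980 → Σnom=-1.350; wc +0.240/-0.406 → slack +1.089/-0.616; half-tol=0.323, Σhalf²=0.245294
  -D: nom -41.000 → Σnom=-42.350; wc +0.440/-0.210 → slack +1.529/-0.826; half-tol=0.325, Σhalf²=0.350919
  -E: nom -25.900 → Σnom=-68.250; wc +0.320/-0.320 → slack +1.849/-1.146; half-tol=0.320, Σhalf²=0.453319
Nominal = -68.250. Worst-case = [-68.250 - 1.146, -68.250 + 1.849] = [-69.396, -66.401]. RSS = √0.453319 = 0.673.

nominal=-68.250 wc=[-69.396,-66.401] rss=0.673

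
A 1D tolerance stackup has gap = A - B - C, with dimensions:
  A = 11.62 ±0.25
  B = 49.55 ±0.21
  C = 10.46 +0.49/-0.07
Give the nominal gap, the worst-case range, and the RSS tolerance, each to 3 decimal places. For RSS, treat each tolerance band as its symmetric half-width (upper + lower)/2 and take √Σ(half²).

Stack each dimension's contribution:
  +A: nom +11.620 → Σnom=11.620; wc +0.250/-0.250 → slack +0.250/-0.250; half-tol=0.250, Σhalf²=0.062500
  -B: nom -49.550 → Σnom=-37.930; wc +0.210/-0.210 → slack +0.460/-0.460; half-tol=0.210, Σhalf²=0.106600
  -C: nom -10.460 → Σnom=-48.390; wc +0.070/-0.490 → slack +0.530/-0.950; half-tol=0.280, Σhalf²=0.185000
Nominal = -48.390. Worst-case = [-48.390 - 0.950, -48.390 + 0.530] = [-49.340, -47.860]. RSS = √0.185000 = 0.430.

nominal=-48.390 wc=[-49.340,-47.860] rss=0.430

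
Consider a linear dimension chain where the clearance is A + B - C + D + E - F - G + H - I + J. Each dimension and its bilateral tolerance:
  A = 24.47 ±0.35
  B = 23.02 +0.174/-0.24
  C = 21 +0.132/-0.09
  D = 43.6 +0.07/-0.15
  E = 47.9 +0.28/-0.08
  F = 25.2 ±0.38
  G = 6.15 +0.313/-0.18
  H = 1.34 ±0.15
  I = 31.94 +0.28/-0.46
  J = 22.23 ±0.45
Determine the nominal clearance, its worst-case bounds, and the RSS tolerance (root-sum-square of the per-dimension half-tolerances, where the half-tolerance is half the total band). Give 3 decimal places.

Stack each dimension's contribution:
  +A: nom +24.470 → Σnom=24.470; wc +0.350/-0.350 → slack +0.350/-0.350; half-tol=0.350, Σhalf²=0.122500
  +B: nom +23.020 → Σnom=47.490; wc +0.174/-0.240 → slack +0.524/-0.590; half-tol=0.207, Σhalf²=0.165349
  -C: nom -21.000 → Σnom=26.490; wc +0.090/-0.132 → slack +0.614/-0.722; half-tol=0.111, Σhalf²=0.177670
  +D: nom +43.600 → Σnom=70.090; wc +0.070/-0.150 → slack +0.684/-0.872; half-tol=0.110, Σhalf²=0.189770
  +E: nom +47.900 → Σnom=117.990; wc +0.280/-0.080 → slack +0.964/-0.952; half-tol=0.180, Σhalf²=0.222170
  -F: nom -25.200 → Σnom=92.790; wc +0.380/-0.380 → slack +1.344/-1.332; half-tol=0.380, Σhalf²=0.366570
  -G: nom -6.150 → Σnom=86.640; wc +0.180/-0.313 → slack +1.524/-1.645; half-tol=0.246, Σhalf²=0.427332
  +H: nom +1.340 → Σnom=87.980; wc +0.150/-0.150 → slack +1.674/-1.795; half-tol=0.150, Σhalf²=0.449832
  -I: nom -31.940 → Σnom=56.040; wc +0.460/-0.280 → slack +2.134/-2.075; half-tol=0.370, Σhalf²=0.586732
  +J: nom +22.230 → Σnom=78.270; wc +0.450/-0.450 → slack +2.584/-2.525; half-tol=0.450, Σhalf²=0.789232
Nominal = 78.270. Worst-case = [78.270 - 2.525, 78.270 + 2.584] = [75.745, 80.854]. RSS = √0.789232 = 0.888.

nominal=78.270 wc=[75.745,80.854] rss=0.888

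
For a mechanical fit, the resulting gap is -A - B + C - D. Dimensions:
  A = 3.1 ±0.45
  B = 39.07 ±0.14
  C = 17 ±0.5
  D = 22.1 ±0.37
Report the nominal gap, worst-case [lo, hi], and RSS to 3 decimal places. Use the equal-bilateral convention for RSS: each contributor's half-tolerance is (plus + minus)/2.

nominal=-47.270 wc=[-48.730,-45.810] rss=0.780

Stack each dimension's contribution:
  -A: nom -3.100 → Σnom=-3.100; wc +0.450/-0.450 → slack +0.450/-0.450; half-tol=0.450, Σhalf²=0.202500
  -B: nom -39.070 → Σnom=-42.170; wc +0.140/-0.140 → slack +0.590/-0.590; half-tol=0.140, Σhalf²=0.222100
  +C: nom +17.000 → Σnom=-25.170; wc +0.500/-0.500 → slack +1.090/-1.090; half-tol=0.500, Σhalf²=0.472100
  -D: nom -22.100 → Σnom=-47.270; wc +0.370/-0.370 → slack +1.460/-1.460; half-tol=0.370, Σhalf²=0.609000
Nominal = -47.270. Worst-case = [-47.270 - 1.460, -47.270 + 1.460] = [-48.730, -45.810]. RSS = √0.609000 = 0.780.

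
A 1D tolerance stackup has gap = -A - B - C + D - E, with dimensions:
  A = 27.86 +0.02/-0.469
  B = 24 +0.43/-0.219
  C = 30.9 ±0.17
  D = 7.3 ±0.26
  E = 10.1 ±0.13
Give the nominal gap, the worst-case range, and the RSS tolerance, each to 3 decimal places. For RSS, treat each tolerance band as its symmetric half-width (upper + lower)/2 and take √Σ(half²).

nominal=-85.560 wc=[-86.570,-84.312] rss=0.528

Stack each dimension's contribution:
  -A: nom -27.860 → Σnom=-27.860; wc +0.469/-0.020 → slack +0.469/-0.020; half-tol=0.244, Σhalf²=0.059780
  -B: nom -24.000 → Σnom=-51.860; wc +0.219/-0.430 → slack +0.688/-0.450; half-tol=0.325, Σhalf²=0.165081
  -C: nom -30.900 → Σnom=-82.760; wc +0.170/-0.170 → slack +0.858/-0.620; half-tol=0.170, Σhalf²=0.193981
  +D: nom +7.300 → Σnom=-75.460; wc +0.260/-0.260 → slack +1.118/-0.880; half-tol=0.260, Σhalf²=0.261581
  -E: nom -10.100 → Σnom=-85.560; wc +0.130/-0.130 → slack +1.248/-1.010; half-tol=0.130, Σhalf²=0.278481
Nominal = -85.560. Worst-case = [-85.560 - 1.010, -85.560 + 1.248] = [-86.570, -84.312]. RSS = √0.278481 = 0.528.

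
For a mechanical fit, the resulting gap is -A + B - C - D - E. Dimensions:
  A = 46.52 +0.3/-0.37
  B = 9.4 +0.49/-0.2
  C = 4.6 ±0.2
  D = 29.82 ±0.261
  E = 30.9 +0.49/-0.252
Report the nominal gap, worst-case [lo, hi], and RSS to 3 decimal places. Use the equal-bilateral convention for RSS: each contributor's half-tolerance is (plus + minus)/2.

nominal=-102.440 wc=[-103.891,-100.867] rss=0.691

Stack each dimension's contribution:
  -A: nom -46.520 → Σnom=-46.520; wc +0.370/-0.300 → slack +0.370/-0.300; half-tol=0.335, Σhalf²=0.112225
  +B: nom +9.400 → Σnom=-37.120; wc +0.490/-0.200 → slack +0.860/-0.500; half-tol=0.345, Σhalf²=0.231250
  -C: nom -4.600 → Σnom=-41.720; wc +0.200/-0.200 → slack +1.060/-0.700; half-tol=0.200, Σhalf²=0.271250
  -D: nom -29.820 → Σnom=-71.540; wc +0.261/-0.261 → slack +1.321/-0.961; half-tol=0.261, Σhalf²=0.339371
  -E: nom -30.900 → Σnom=-102.440; wc +0.252/-0.490 → slack +1.573/-1.451; half-tol=0.371, Σhalf²=0.477012
Nominal = -102.440. Worst-case = [-102.440 - 1.451, -102.440 + 1.573] = [-103.891, -100.867]. RSS = √0.477012 = 0.691.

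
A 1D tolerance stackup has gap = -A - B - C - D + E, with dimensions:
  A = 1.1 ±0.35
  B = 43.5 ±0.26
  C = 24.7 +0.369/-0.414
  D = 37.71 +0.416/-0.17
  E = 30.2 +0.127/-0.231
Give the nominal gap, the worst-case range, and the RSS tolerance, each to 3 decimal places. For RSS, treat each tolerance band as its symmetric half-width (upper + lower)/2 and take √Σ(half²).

nominal=-76.810 wc=[-78.436,-75.489] rss=0.679

Stack each dimension's contribution:
  -A: nom -1.100 → Σnom=-1.100; wc +0.350/-0.350 → slack +0.350/-0.350; half-tol=0.350, Σhalf²=0.122500
  -B: nom -43.500 → Σnom=-44.600; wc +0.260/-0.260 → slack +0.610/-0.610; half-tol=0.260, Σhalf²=0.190100
  -C: nom -24.700 → Σnom=-69.300; wc +0.414/-0.369 → slack +1.024/-0.979; half-tol=0.391, Σhalf²=0.343372
  -D: nom -37.710 → Σnom=-107.010; wc +0.170/-0.416 → slack +1.194/-1.395; half-tol=0.293, Σhalf²=0.429221
  +E: nom +30.200 → Σnom=-76.810; wc +0.127/-0.231 → slack +1.321/-1.626; half-tol=0.179, Σhalf²=0.461262
Nominal = -76.810. Worst-case = [-76.810 - 1.626, -76.810 + 1.321] = [-78.436, -75.489]. RSS = √0.461262 = 0.679.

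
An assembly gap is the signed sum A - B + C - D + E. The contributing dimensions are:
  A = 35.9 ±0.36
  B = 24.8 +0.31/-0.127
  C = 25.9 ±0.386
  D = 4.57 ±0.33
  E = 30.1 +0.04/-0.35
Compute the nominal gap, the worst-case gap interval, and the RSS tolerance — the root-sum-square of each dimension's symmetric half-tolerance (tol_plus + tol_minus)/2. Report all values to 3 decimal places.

Stack each dimension's contribution:
  +A: nom +35.900 → Σnom=35.900; wc +0.360/-0.360 → slack +0.360/-0.360; half-tol=0.360, Σhalf²=0.129600
  -B: nom -24.800 → Σnom=11.100; wc +0.127/-0.310 → slack +0.487/-0.670; half-tol=0.218, Σhalf²=0.177342
  +C: nom +25.900 → Σnom=37.000; wc +0.386/-0.386 → slack +0.873/-1.056; half-tol=0.386, Σhalf²=0.326338
  -D: nom -4.570 → Σnom=32.430; wc +0.330/-0.330 → slack +1.203/-1.386; half-tol=0.330, Σhalf²=0.435238
  +E: nom +30.100 → Σnom=62.530; wc +0.040/-0.350 → slack +1.243/-1.736; half-tol=0.195, Σhalf²=0.473263
Nominal = 62.530. Worst-case = [62.530 - 1.736, 62.530 + 1.243] = [60.794, 63.773]. RSS = √0.473263 = 0.688.

nominal=62.530 wc=[60.794,63.773] rss=0.688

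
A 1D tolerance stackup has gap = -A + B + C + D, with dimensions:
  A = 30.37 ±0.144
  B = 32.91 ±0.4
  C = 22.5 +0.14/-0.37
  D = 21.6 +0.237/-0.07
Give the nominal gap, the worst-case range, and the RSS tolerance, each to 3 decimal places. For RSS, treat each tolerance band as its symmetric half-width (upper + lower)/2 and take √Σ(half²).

Stack each dimension's contribution:
  -A: nom -30.370 → Σnom=-30.370; wc +0.144/-0.144 → slack +0.144/-0.144; half-tol=0.144, Σhalf²=0.020736
  +B: nom +32.910 → Σnom=2.540; wc +0.400/-0.400 → slack +0.544/-0.544; half-tol=0.400, Σhalf²=0.180736
  +C: nom +22.500 → Σnom=25.040; wc +0.140/-0.370 → slack +0.684/-0.914; half-tol=0.255, Σhalf²=0.245761
  +D: nom +21.600 → Σnom=46.640; wc +0.237/-0.070 → slack +0.921/-0.984; half-tol=0.153, Σhalf²=0.269323
Nominal = 46.640. Worst-case = [46.640 - 0.984, 46.640 + 0.921] = [45.656, 47.561]. RSS = √0.269323 = 0.519.

nominal=46.640 wc=[45.656,47.561] rss=0.519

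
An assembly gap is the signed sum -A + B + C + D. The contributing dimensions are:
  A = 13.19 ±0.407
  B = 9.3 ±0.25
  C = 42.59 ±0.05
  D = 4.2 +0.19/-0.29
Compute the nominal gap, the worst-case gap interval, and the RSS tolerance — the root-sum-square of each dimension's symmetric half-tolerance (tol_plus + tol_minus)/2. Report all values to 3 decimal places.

Stack each dimension's contribution:
  -A: nom -13.190 → Σnom=-13.190; wc +0.407/-0.407 → slack +0.407/-0.407; half-tol=0.407, Σhalf²=0.165649
  +B: nom +9.300 → Σnom=-3.890; wc +0.250/-0.250 → slack +0.657/-0.657; half-tol=0.250, Σhalf²=0.228149
  +C: nom +42.590 → Σnom=38.700; wc +0.050/-0.050 → slack +0.707/-0.707; half-tol=0.050, Σhalf²=0.230649
  +D: nom +4.200 → Σnom=42.900; wc +0.190/-0.290 → slack +0.897/-0.997; half-tol=0.240, Σhalf²=0.288249
Nominal = 42.900. Worst-case = [42.900 - 0.997, 42.900 + 0.897] = [41.903, 43.797]. RSS = √0.288249 = 0.537.

nominal=42.900 wc=[41.903,43.797] rss=0.537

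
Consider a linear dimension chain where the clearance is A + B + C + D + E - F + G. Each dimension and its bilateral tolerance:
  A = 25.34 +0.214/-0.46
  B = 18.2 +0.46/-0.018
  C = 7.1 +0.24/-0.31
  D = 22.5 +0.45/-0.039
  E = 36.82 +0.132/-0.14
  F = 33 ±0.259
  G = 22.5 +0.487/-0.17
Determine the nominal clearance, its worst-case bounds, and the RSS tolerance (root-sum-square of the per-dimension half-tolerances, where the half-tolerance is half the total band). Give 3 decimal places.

nominal=99.460 wc=[98.064,101.702] rss=0.707

Stack each dimension's contribution:
  +A: nom +25.340 → Σnom=25.340; wc +0.214/-0.460 → slack +0.214/-0.460; half-tol=0.337, Σhalf²=0.113569
  +B: nom +18.200 → Σnom=43.540; wc +0.460/-0.018 → slack +0.674/-0.478; half-tol=0.239, Σhalf²=0.170690
  +C: nom +7.100 → Σnom=50.640; wc +0.240/-0.310 → slack +0.914/-0.788; half-tol=0.275, Σhalf²=0.246315
  +D: nom +22.500 → Σnom=73.140; wc +0.450/-0.039 → slack +1.364/-0.827; half-tol=0.244, Σhalf²=0.306095
  +E: nom +36.820 → Σnom=109.960; wc +0.132/-0.140 → slack +1.496/-0.967; half-tol=0.136, Σhalf²=0.324591
  -F: nom -33.000 → Σnom=76.960; wc +0.259/-0.259 → slack +1.755/-1.226; half-tol=0.259, Σhalf²=0.391672
  +G: nom +22.500 → Σnom=99.460; wc +0.487/-0.170 → slack +2.242/-1.396; half-tol=0.329, Σhalf²=0.499585
Nominal = 99.460. Worst-case = [99.460 - 1.396, 99.460 + 2.242] = [98.064, 101.702]. RSS = √0.499585 = 0.707.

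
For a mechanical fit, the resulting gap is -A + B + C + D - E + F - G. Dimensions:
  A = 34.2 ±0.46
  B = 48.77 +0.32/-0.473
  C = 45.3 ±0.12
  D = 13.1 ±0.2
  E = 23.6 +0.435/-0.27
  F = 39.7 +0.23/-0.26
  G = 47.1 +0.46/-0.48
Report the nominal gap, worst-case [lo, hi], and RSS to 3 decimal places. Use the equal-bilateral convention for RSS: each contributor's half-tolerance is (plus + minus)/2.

Stack each dimension's contribution:
  -A: nom -34.200 → Σnom=-34.200; wc +0.460/-0.460 → slack +0.460/-0.460; half-tol=0.460, Σhalf²=0.211600
  +B: nom +48.770 → Σnom=14.570; wc +0.320/-0.473 → slack +0.780/-0.933; half-tol=0.396, Σhalf²=0.368812
  +C: nom +45.300 → Σnom=59.870; wc +0.120/-0.120 → slack +0.900/-1.053; half-tol=0.120, Σhalf²=0.383212
  +D: nom +13.100 → Σnom=72.970; wc +0.200/-0.200 → slack +1.100/-1.253; half-tol=0.200, Σhalf²=0.423212
  -E: nom -23.600 → Σnom=49.370; wc +0.270/-0.435 → slack +1.370/-1.688; half-tol=0.353, Σhalf²=0.547469
  +F: nom +39.700 → Σnom=89.070; wc +0.230/-0.260 → slack +1.600/-1.948; half-tol=0.245, Σhalf²=0.607494
  -G: nom -47.100 → Σnom=41.970; wc +0.480/-0.460 → slack +2.080/-2.408; half-tol=0.470, Σhalf²=0.828394
Nominal = 41.970. Worst-case = [41.970 - 2.408, 41.970 + 2.080] = [39.562, 44.050]. RSS = √0.828394 = 0.910.

nominal=41.970 wc=[39.562,44.050] rss=0.910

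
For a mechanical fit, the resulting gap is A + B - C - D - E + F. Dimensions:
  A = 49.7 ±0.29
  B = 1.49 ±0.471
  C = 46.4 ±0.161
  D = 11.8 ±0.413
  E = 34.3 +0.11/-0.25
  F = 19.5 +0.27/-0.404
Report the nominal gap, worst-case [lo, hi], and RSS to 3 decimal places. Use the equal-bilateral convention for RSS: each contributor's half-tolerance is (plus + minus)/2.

Stack each dimension's contribution:
  +A: nom +49.700 → Σnom=49.700; wc +0.290/-0.290 → slack +0.290/-0.290; half-tol=0.290, Σhalf²=0.084100
  +B: nom +1.490 → Σnom=51.190; wc +0.471/-0.471 → slack +0.761/-0.761; half-tol=0.471, Σhalf²=0.305941
  -C: nom -46.400 → Σnom=4.790; wc +0.161/-0.161 → slack +0.922/-0.922; half-tol=0.161, Σhalf²=0.331862
  -D: nom -11.800 → Σnom=-7.010; wc +0.413/-0.413 → slack +1.335/-1.335; half-tol=0.413, Σhalf²=0.502431
  -E: nom -34.300 → Σnom=-41.310; wc +0.250/-0.110 → slack +1.585/-1.445; half-tol=0.180, Σhalf²=0.534831
  +F: nom +19.500 → Σnom=-21.810; wc +0.270/-0.404 → slack +1.855/-1.849; half-tol=0.337, Σhalf²=0.648400
Nominal = -21.810. Worst-case = [-21.810 - 1.849, -21.810 + 1.855] = [-23.659, -19.955]. RSS = √0.648400 = 0.805.

nominal=-21.810 wc=[-23.659,-19.955] rss=0.805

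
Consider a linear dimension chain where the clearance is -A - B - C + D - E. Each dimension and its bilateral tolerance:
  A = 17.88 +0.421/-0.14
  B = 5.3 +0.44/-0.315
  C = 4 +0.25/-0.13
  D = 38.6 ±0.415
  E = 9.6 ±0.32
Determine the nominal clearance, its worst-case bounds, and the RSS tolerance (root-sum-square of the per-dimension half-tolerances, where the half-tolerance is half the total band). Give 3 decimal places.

nominal=1.820 wc=[-0.026,3.140] rss=0.729

Stack each dimension's contribution:
  -A: nom -17.880 → Σnom=-17.880; wc +0.140/-0.421 → slack +0.140/-0.421; half-tol=0.280, Σhalf²=0.078680
  -B: nom -5.300 → Σnom=-23.180; wc +0.315/-0.440 → slack +0.455/-0.861; half-tol=0.378, Σhalf²=0.221186
  -C: nom -4.000 → Σnom=-27.180; wc +0.130/-0.250 → slack +0.585/-1.111; half-tol=0.190, Σhalf²=0.257286
  +D: nom +38.600 → Σnom=11.420; wc +0.415/-0.415 → slack +1.000/-1.526; half-tol=0.415, Σhalf²=0.429511
  -E: nom -9.600 → Σnom=1.820; wc +0.320/-0.320 → slack +1.320/-1.846; half-tol=0.320, Σhalf²=0.531911
Nominal = 1.820. Worst-case = [1.820 - 1.846, 1.820 + 1.320] = [-0.026, 3.140]. RSS = √0.531911 = 0.729.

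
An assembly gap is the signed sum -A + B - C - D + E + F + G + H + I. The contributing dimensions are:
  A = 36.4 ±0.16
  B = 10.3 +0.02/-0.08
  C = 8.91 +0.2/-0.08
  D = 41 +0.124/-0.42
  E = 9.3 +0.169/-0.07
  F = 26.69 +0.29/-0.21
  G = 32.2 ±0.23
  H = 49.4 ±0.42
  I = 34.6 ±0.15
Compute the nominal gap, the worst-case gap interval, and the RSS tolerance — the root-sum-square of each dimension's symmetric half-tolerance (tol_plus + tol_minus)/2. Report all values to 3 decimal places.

nominal=76.180 wc=[74.536,78.119] rss=0.671

Stack each dimension's contribution:
  -A: nom -36.400 → Σnom=-36.400; wc +0.160/-0.160 → slack +0.160/-0.160; half-tol=0.160, Σhalf²=0.025600
  +B: nom +10.300 → Σnom=-26.100; wc +0.020/-0.080 → slack +0.180/-0.240; half-tol=0.050, Σhalf²=0.028100
  -C: nom -8.910 → Σnom=-35.010; wc +0.080/-0.200 → slack +0.260/-0.440; half-tol=0.140, Σhalf²=0.047700
  -D: nom -41.000 → Σnom=-76.010; wc +0.420/-0.124 → slack +0.680/-0.564; half-tol=0.272, Σhalf²=0.121684
  +E: nom +9.300 → Σnom=-66.710; wc +0.169/-0.070 → slack +0.849/-0.634; half-tol=0.120, Σhalf²=0.135964
  +F: nom +26.690 → Σnom=-40.020; wc +0.290/-0.210 → slack +1.139/-0.844; half-tol=0.250, Σhalf²=0.198464
  +G: nom +32.200 → Σnom=-7.820; wc +0.230/-0.230 → slack +1.369/-1.074; half-tol=0.230, Σhalf²=0.251364
  +H: nom +49.400 → Σnom=41.580; wc +0.420/-0.420 → slack +1.789/-1.494; half-tol=0.420, Σhalf²=0.427764
  +I: nom +34.600 → Σnom=76.180; wc +0.150/-0.150 → slack +1.939/-1.644; half-tol=0.150, Σhalf²=0.450264
Nominal = 76.180. Worst-case = [76.180 - 1.644, 76.180 + 1.939] = [74.536, 78.119]. RSS = √0.450264 = 0.671.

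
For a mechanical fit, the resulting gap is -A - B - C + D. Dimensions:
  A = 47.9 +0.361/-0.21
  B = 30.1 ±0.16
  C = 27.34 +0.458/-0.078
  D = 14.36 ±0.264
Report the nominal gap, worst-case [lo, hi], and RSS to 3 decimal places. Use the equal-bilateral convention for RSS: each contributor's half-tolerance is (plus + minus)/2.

Stack each dimension's contribution:
  -A: nom -47.900 → Σnom=-47.900; wc +0.210/-0.361 → slack +0.210/-0.361; half-tol=0.285, Σhalf²=0.081510
  -B: nom -30.100 → Σnom=-78.000; wc +0.160/-0.160 → slack +0.370/-0.521; half-tol=0.160, Σhalf²=0.107110
  -C: nom -27.340 → Σnom=-105.340; wc +0.078/-0.458 → slack +0.448/-0.979; half-tol=0.268, Σhalf²=0.178934
  +D: nom +14.360 → Σnom=-90.980; wc +0.264/-0.264 → slack +0.712/-1.243; half-tol=0.264, Σhalf²=0.248630
Nominal = -90.980. Worst-case = [-90.980 - 1.243, -90.980 + 0.712] = [-92.223, -90.268]. RSS = √0.248630 = 0.499.

nominal=-90.980 wc=[-92.223,-90.268] rss=0.499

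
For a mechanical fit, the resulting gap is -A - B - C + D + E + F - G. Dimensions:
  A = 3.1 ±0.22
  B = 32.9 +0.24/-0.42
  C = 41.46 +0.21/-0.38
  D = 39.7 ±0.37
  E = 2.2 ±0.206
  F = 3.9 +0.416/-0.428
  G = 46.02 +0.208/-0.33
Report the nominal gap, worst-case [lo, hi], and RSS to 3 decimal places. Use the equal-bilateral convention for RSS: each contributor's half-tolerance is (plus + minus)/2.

nominal=-77.680 wc=[-79.562,-75.338] rss=0.821

Stack each dimension's contribution:
  -A: nom -3.100 → Σnom=-3.100; wc +0.220/-0.220 → slack +0.220/-0.220; half-tol=0.220, Σhalf²=0.048400
  -B: nom -32.900 → Σnom=-36.000; wc +0.420/-0.240 → slack +0.640/-0.460; half-tol=0.330, Σhalf²=0.157300
  -C: nom -41.460 → Σnom=-77.460; wc +0.380/-0.210 → slack +1.020/-0.670; half-tol=0.295, Σhalf²=0.244325
  +D: nom +39.700 → Σnom=-37.760; wc +0.370/-0.370 → slack +1.390/-1.040; half-tol=0.370, Σhalf²=0.381225
  +E: nom +2.200 → Σnom=-35.560; wc +0.206/-0.206 → slack +1.596/-1.246; half-tol=0.206, Σhalf²=0.423661
  +F: nom +3.900 → Σnom=-31.660; wc +0.416/-0.428 → slack +2.012/-1.674; half-tol=0.422, Σhalf²=0.601745
  -G: nom -46.020 → Σnom=-77.680; wc +0.330/-0.208 → slack +2.342/-1.882; half-tol=0.269, Σhalf²=0.674106
Nominal = -77.680. Worst-case = [-77.680 - 1.882, -77.680 + 2.342] = [-79.562, -75.338]. RSS = √0.674106 = 0.821.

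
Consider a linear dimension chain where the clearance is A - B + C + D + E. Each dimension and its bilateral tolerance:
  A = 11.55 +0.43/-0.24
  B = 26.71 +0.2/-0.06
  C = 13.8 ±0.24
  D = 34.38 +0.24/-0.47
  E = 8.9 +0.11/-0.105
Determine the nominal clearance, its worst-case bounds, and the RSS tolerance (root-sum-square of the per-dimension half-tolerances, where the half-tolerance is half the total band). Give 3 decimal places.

Stack each dimension's contribution:
  +A: nom +11.550 → Σnom=11.550; wc +0.430/-0.240 → slack +0.430/-0.240; half-tol=0.335, Σhalf²=0.112225
  -B: nom -26.710 → Σnom=-15.160; wc +0.060/-0.200 → slack +0.490/-0.440; half-tol=0.130, Σhalf²=0.129125
  +C: nom +13.800 → Σnom=-1.360; wc +0.240/-0.240 → slack +0.730/-0.680; half-tol=0.240, Σhalf²=0.186725
  +D: nom +34.380 → Σnom=33.020; wc +0.240/-0.470 → slack +0.970/-1.150; half-tol=0.355, Σhalf²=0.312750
  +E: nom +8.900 → Σnom=41.920; wc +0.110/-0.105 → slack +1.080/-1.255; half-tol=0.107, Σhalf²=0.324306
Nominal = 41.920. Worst-case = [41.920 - 1.255, 41.920 + 1.080] = [40.665, 43.000]. RSS = √0.324306 = 0.569.

nominal=41.920 wc=[40.665,43.000] rss=0.569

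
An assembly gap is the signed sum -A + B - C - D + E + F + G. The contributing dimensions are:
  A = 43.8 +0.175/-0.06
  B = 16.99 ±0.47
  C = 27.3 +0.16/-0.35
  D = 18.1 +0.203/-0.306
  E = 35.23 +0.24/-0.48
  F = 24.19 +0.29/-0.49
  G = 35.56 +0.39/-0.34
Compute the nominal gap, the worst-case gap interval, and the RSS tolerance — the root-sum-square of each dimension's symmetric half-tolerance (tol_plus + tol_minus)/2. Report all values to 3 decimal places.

Stack each dimension's contribution:
  -A: nom -43.800 → Σnom=-43.800; wc +0.060/-0.175 → slack +0.060/-0.175; half-tol=0.117, Σhalf²=0.013806
  +B: nom +16.990 → Σnom=-26.810; wc +0.470/-0.470 → slack +0.530/-0.645; half-tol=0.470, Σhalf²=0.234706
  -C: nom -27.300 → Σnom=-54.110; wc +0.350/-0.160 → slack +0.880/-0.805; half-tol=0.255, Σhalf²=0.299731
  -D: nom -18.100 → Σnom=-72.210; wc +0.306/-0.203 → slack +1.186/-1.008; half-tol=0.255, Σhalf²=0.364502
  +E: nom +35.230 → Σnom=-36.980; wc +0.240/-0.480 → slack +1.426/-1.488; half-tol=0.360, Σhalf²=0.494102
  +F: nom +24.190 → Σnom=-12.790; wc +0.290/-0.490 → slack +1.716/-1.978; half-tol=0.390, Σhalf²=0.646202
  +G: nom +35.560 → Σnom=22.770; wc +0.390/-0.340 → slack +2.106/-2.318; half-tol=0.365, Σhalf²=0.779427
Nominal = 22.770. Worst-case = [22.770 - 2.318, 22.770 + 2.106] = [20.452, 24.876]. RSS = √0.779427 = 0.883.

nominal=22.770 wc=[20.452,24.876] rss=0.883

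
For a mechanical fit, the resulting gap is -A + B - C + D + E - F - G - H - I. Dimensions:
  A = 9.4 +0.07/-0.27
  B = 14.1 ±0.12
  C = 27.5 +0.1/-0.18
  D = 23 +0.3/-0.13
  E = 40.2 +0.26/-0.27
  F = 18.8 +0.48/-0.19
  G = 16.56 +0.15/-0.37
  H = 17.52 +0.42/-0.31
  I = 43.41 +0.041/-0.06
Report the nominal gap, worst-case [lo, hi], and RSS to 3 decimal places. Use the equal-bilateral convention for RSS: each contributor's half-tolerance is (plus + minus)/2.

Stack each dimension's contribution:
  -A: nom -9.400 → Σnom=-9.400; wc +0.270/-0.070 → slack +0.270/-0.070; half-tol=0.170, Σhalf²=0.028900
  +B: nom +14.100 → Σnom=4.700; wc +0.120/-0.120 → slack +0.390/-0.190; half-tol=0.120, Σhalf²=0.043300
  -C: nom -27.500 → Σnom=-22.800; wc +0.180/-0.100 → slack +0.570/-0.290; half-tol=0.140, Σhalf²=0.062900
  +D: nom +23.000 → Σnom=0.200; wc +0.300/-0.130 → slack +0.870/-0.420; half-tol=0.215, Σhalf²=0.109125
  +E: nom +40.200 → Σnom=40.400; wc +0.260/-0.270 → slack +1.130/-0.690; half-tol=0.265, Σhalf²=0.179350
  -F: nom -18.800 → Σnom=21.600; wc +0.190/-0.480 → slack +1.320/-1.170; half-tol=0.335, Σhalf²=0.291575
  -G: nom -16.560 → Σnom=5.040; wc +0.370/-0.150 → slack +1.690/-1.320; half-tol=0.260, Σhalf²=0.359175
  -H: nom -17.520 → Σnom=-12.480; wc +0.310/-0.420 → slack +2.000/-1.740; half-tol=0.365, Σhalf²=0.492400
  -I: nom -43.410 → Σnom=-55.890; wc +0.060/-0.041 → slack +2.060/-1.781; half-tol=0.051, Σhalf²=0.494950
Nominal = -55.890. Worst-case = [-55.890 - 1.781, -55.890 + 2.060] = [-57.671, -53.830]. RSS = √0.494950 = 0.704.

nominal=-55.890 wc=[-57.671,-53.830] rss=0.704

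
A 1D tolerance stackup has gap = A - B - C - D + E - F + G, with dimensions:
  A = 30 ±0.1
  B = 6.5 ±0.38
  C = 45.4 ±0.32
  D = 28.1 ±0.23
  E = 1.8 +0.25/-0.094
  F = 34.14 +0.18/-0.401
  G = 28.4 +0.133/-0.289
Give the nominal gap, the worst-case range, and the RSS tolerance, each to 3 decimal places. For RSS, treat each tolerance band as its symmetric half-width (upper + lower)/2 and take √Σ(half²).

Stack each dimension's contribution:
  +A: nom +30.000 → Σnom=30.000; wc +0.100/-0.100 → slack +0.100/-0.100; half-tol=0.100, Σhalf²=0.010000
  -B: nom -6.500 → Σnom=23.500; wc +0.380/-0.380 → slack +0.480/-0.480; half-tol=0.380, Σhalf²=0.154400
  -C: nom -45.400 → Σnom=-21.900; wc +0.320/-0.320 → slack +0.800/-0.800; half-tol=0.320, Σhalf²=0.256800
  -D: nom -28.100 → Σnom=-50.000; wc +0.230/-0.230 → slack +1.030/-1.030; half-tol=0.230, Σhalf²=0.309700
  +E: nom +1.800 → Σnom=-48.200; wc +0.250/-0.094 → slack +1.280/-1.124; half-tol=0.172, Σhalf²=0.339284
  -F: nom -34.140 → Σnom=-82.340; wc +0.401/-0.180 → slack +1.681/-1.304; half-tol=0.290, Σhalf²=0.423674
  +G: nom +28.400 → Σnom=-53.940; wc +0.133/-0.289 → slack +1.814/-1.593; half-tol=0.211, Σhalf²=0.468195
Nominal = -53.940. Worst-case = [-53.940 - 1.593, -53.940 + 1.814] = [-55.533, -52.126]. RSS = √0.468195 = 0.684.

nominal=-53.940 wc=[-55.533,-52.126] rss=0.684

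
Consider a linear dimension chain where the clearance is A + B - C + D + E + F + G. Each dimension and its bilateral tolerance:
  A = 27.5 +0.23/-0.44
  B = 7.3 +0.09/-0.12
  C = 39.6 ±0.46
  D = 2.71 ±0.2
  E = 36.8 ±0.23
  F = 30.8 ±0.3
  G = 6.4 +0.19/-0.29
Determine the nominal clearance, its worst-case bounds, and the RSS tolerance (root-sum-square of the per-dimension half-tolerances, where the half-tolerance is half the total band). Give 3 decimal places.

nominal=71.910 wc=[69.870,73.610] rss=0.759

Stack each dimension's contribution:
  +A: nom +27.500 → Σnom=27.500; wc +0.230/-0.440 → slack +0.230/-0.440; half-tol=0.335, Σhalf²=0.112225
  +B: nom +7.300 → Σnom=34.800; wc +0.090/-0.120 → slack +0.320/-0.560; half-tol=0.105, Σhalf²=0.123250
  -C: nom -39.600 → Σnom=-4.800; wc +0.460/-0.460 → slack +0.780/-1.020; half-tol=0.460, Σhalf²=0.334850
  +D: nom +2.710 → Σnom=-2.090; wc +0.200/-0.200 → slack +0.980/-1.220; half-tol=0.200, Σhalf²=0.374850
  +E: nom +36.800 → Σnom=34.710; wc +0.230/-0.230 → slack +1.210/-1.450; half-tol=0.230, Σhalf²=0.427750
  +F: nom +30.800 → Σnom=65.510; wc +0.300/-0.300 → slack +1.510/-1.750; half-tol=0.300, Σhalf²=0.517750
  +G: nom +6.400 → Σnom=71.910; wc +0.190/-0.290 → slack +1.700/-2.040; half-tol=0.240, Σhalf²=0.575350
Nominal = 71.910. Worst-case = [71.910 - 2.040, 71.910 + 1.700] = [69.870, 73.610]. RSS = √0.575350 = 0.759.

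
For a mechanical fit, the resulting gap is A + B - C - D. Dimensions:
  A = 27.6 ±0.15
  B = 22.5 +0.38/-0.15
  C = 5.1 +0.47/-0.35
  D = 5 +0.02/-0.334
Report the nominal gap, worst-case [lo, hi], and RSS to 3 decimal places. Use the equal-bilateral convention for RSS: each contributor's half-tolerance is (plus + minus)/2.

Stack each dimension's contribution:
  +A: nom +27.600 → Σnom=27.600; wc +0.150/-0.150 → slack +0.150/-0.150; half-tol=0.150, Σhalf²=0.022500
  +B: nom +22.500 → Σnom=50.100; wc +0.380/-0.150 → slack +0.530/-0.300; half-tol=0.265, Σhalf²=0.092725
  -C: nom -5.100 → Σnom=45.000; wc +0.350/-0.470 → slack +0.880/-0.770; half-tol=0.410, Σhalf²=0.260825
  -D: nom -5.000 → Σnom=40.000; wc +0.334/-0.020 → slack +1.214/-0.790; half-tol=0.177, Σhalf²=0.292154
Nominal = 40.000. Worst-case = [40.000 - 0.790, 40.000 + 1.214] = [39.210, 41.214]. RSS = √0.292154 = 0.541.

nominal=40.000 wc=[39.210,41.214] rss=0.541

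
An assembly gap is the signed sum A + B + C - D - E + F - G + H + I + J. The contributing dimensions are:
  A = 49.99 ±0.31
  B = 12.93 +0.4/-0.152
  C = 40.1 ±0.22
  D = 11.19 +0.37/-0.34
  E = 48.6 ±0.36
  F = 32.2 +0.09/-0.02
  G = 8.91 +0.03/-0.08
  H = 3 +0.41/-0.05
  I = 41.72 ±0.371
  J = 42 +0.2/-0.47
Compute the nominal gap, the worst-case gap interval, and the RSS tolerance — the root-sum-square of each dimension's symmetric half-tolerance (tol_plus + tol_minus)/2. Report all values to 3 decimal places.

Stack each dimension's contribution:
  +A: nom +49.990 → Σnom=49.990; wc +0.310/-0.310 → slack +0.310/-0.310; half-tol=0.310, Σhalf²=0.096100
  +B: nom +12.930 → Σnom=62.920; wc +0.400/-0.152 → slack +0.710/-0.462; half-tol=0.276, Σhalf²=0.172276
  +C: nom +40.100 → Σnom=103.020; wc +0.220/-0.220 → slack +0.930/-0.682; half-tol=0.220, Σhalf²=0.220676
  -D: nom -11.190 → Σnom=91.830; wc +0.340/-0.370 → slack +1.270/-1.052; half-tol=0.355, Σhalf²=0.346701
  -E: nom -48.600 → Σnom=43.230; wc +0.360/-0.360 → slack +1.630/-1.412; half-tol=0.360, Σhalf²=0.476301
  +F: nom +32.200 → Σnom=75.430; wc +0.090/-0.020 → slack +1.720/-1.432; half-tol=0.055, Σhalf²=0.479326
  -G: nom -8.910 → Σnom=66.520; wc +0.080/-0.030 → slack +1.800/-1.462; half-tol=0.055, Σhalf²=0.482351
  +H: nom +3.000 → Σnom=69.520; wc +0.410/-0.050 → slack +2.210/-1.512; half-tol=0.230, Σhalf²=0.535251
  +I: nom +41.720 → Σnom=111.240; wc +0.371/-0.371 → slack +2.581/-1.883; half-tol=0.371, Σhalf²=0.672892
  +J: nom +42.000 → Σnom=153.240; wc +0.200/-0.470 → slack +2.781/-2.353; half-tol=0.335, Σhalf²=0.785117
Nominal = 153.240. Worst-case = [153.240 - 2.353, 153.240 + 2.781] = [150.887, 156.021]. RSS = √0.785117 = 0.886.

nominal=153.240 wc=[150.887,156.021] rss=0.886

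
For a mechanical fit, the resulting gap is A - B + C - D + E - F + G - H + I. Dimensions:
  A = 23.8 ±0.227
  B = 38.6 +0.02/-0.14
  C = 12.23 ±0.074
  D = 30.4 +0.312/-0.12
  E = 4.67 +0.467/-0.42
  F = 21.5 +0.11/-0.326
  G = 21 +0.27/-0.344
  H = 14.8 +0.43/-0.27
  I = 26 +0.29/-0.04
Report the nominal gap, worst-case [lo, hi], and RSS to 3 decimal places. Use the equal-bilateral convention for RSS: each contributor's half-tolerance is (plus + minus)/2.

nominal=-17.600 wc=[-19.577,-15.416] rss=0.773

Stack each dimension's contribution:
  +A: nom +23.800 → Σnom=23.800; wc +0.227/-0.227 → slack +0.227/-0.227; half-tol=0.227, Σhalf²=0.051529
  -B: nom -38.600 → Σnom=-14.800; wc +0.140/-0.020 → slack +0.367/-0.247; half-tol=0.080, Σhalf²=0.057929
  +C: nom +12.230 → Σnom=-2.570; wc +0.074/-0.074 → slack +0.441/-0.321; half-tol=0.074, Σhalf²=0.063405
  -D: nom -30.400 → Σnom=-32.970; wc +0.120/-0.312 → slack +0.561/-0.633; half-tol=0.216, Σhalf²=0.110061
  +E: nom +4.670 → Σnom=-28.300; wc +0.467/-0.420 → slack +1.028/-1.053; half-tol=0.444, Σhalf²=0.306753
  -F: nom -21.500 → Σnom=-49.800; wc +0.326/-0.110 → slack +1.354/-1.163; half-tol=0.218, Σhalf²=0.354277
  +G: nom +21.000 → Σnom=-28.800; wc +0.270/-0.344 → slack +1.624/-1.507; half-tol=0.307, Σhalf²=0.448526
  -H: nom -14.800 → Σnom=-43.600; wc +0.270/-0.430 → slack +1.894/-1.937; half-tol=0.350, Σhalf²=0.571026
  +I: nom +26.000 → Σnom=-17.600; wc +0.290/-0.040 → slack +2.184/-1.977; half-tol=0.165, Σhalf²=0.598251
Nominal = -17.600. Worst-case = [-17.600 - 1.977, -17.600 + 2.184] = [-19.577, -15.416]. RSS = √0.598251 = 0.773.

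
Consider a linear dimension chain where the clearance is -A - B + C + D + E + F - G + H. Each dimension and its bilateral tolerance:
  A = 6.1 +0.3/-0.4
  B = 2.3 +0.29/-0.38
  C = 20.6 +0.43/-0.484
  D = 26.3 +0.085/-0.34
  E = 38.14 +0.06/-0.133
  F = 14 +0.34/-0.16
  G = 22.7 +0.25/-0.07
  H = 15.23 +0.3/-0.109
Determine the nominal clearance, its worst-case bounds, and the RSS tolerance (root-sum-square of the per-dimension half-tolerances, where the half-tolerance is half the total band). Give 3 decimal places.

Stack each dimension's contribution:
  -A: nom -6.100 → Σnom=-6.100; wc +0.400/-0.300 → slack +0.400/-0.300; half-tol=0.350, Σhalf²=0.122500
  -B: nom -2.300 → Σnom=-8.400; wc +0.380/-0.290 → slack +0.780/-0.590; half-tol=0.335, Σhalf²=0.234725
  +C: nom +20.600 → Σnom=12.200; wc +0.430/-0.484 → slack +1.210/-1.074; half-tol=0.457, Σhalf²=0.443574
  +D: nom +26.300 → Σnom=38.500; wc +0.085/-0.340 → slack +1.295/-1.414; half-tol=0.213, Σhalf²=0.488730
  +E: nom +38.140 → Σnom=76.640; wc +0.060/-0.133 → slack +1.355/-1.547; half-tol=0.097, Σhalf²=0.498042
  +F: nom +14.000 → Σnom=90.640; wc +0.340/-0.160 → slack +1.695/-1.707; half-tol=0.250, Σhalf²=0.560542
  -G: nom -22.700 → Σnom=67.940; wc +0.070/-0.250 → slack +1.765/-1.957; half-tol=0.160, Σhalf²=0.586142
  +H: nom +15.230 → Σnom=83.170; wc +0.300/-0.109 → slack +2.065/-2.066; half-tol=0.204, Σhalf²=0.627963
Nominal = 83.170. Worst-case = [83.170 - 2.066, 83.170 + 2.065] = [81.104, 85.235]. RSS = √0.627963 = 0.792.

nominal=83.170 wc=[81.104,85.235] rss=0.792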